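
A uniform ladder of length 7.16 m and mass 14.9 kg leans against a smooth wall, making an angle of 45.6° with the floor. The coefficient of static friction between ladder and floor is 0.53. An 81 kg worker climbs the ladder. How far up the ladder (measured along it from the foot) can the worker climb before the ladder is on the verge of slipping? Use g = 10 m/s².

Take moments about the foot of the ladder.
Ladder weight 14.9×10 = 149 N acts at 3.58 m along the ladder; its horizontal arm is 3.58·cos45.6° = 2.505 m → τ = 373.2 N·m clockwise.
Worker weight 81×10 = 810 N at distance d → arm d·cos45.6° → τ = 810·d·0.6997 clockwise.
Wall normal N at the top has arm L sinθ = 5.116 m counterclockwise, so Στ = 0 gives N·5.116 = 373.2 + 566.8·d.
ΣFy = 0 ⇒ N_floor = 959 N, so the maximum friction is μ_s·N_floor = 0.53×959 = 508.3 N. ΣFx = 0 ⇒ N_wall = f, so at the slipping point N = 508.3 N.
Substituting: 508.3×5.116 = 373.2 + 566.8·d ⇒ d = (2600 − 373.2) / 566.8 = 3.93 m.

d ≈ 3.93 m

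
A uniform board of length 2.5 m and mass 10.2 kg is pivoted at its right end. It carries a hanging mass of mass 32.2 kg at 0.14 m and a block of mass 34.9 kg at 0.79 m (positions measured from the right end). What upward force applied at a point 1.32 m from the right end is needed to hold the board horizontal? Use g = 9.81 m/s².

F ≈ 333 N

Choose the right end as the axis so the unknown pivot reaction has zero arm there.
Beam weight: 10.2 × 9.81 = 100.1 N down at 1.25 m → arm 1.25 m, τ = 100.1 × 1.25 = 125.1 N·m counterclockwise.
Hanging mass: 32.2 × 9.81 = 315.9 N down at 0.14 m → arm 0.14 m, τ = 315.9 × 0.14 = 44.23 N·m counterclockwise.
Block: 34.9 × 9.81 = 342.4 N down at 0.79 m → arm 0.79 m, τ = 342.4 × 0.79 = 270.5 N·m counterclockwise.
Net moment of the loads = 439.8 N·m counterclockwise.
The upward force F acts at a point 1.32 m from the right end, arm 1.32 m, giving F × 1.32 clockwise.
Στ = 0 ⇒ F × 1.32 = 439.8 ⇒ F = 439.8 / 1.32 = 333 N.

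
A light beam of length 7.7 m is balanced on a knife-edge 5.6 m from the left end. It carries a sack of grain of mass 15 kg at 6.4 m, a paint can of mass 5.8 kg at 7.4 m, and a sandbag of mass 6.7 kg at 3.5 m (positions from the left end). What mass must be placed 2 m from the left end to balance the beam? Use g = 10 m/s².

m ≈ 2.33 kg

About the knife-edge (at 5.6 m from the left end):
Sack of grain: 15 × 10 = 150 N down at 6.4 m → arm 0.8 m, τ = 150 × 0.8 = 120 N·m clockwise.
Paint can: 5.8 × 10 = 58 N down at 7.4 m → arm 1.8 m, τ = 58 × 1.8 = 104.4 N·m clockwise.
Sandbag: 6.7 × 10 = 67 N down at 3.5 m → arm 2.1 m, τ = 67 × 2.1 = 140.7 N·m counterclockwise.
Net moment of known loads = 83.7 N·m clockwise.
An unknown mass m at 2 m has arm 3.6 m; its moment is m·g·3.6 counterclockwise.
Balancing moments: m × 10 × 3.6 = 83.7, giving m = 83.7 / (10 × 3.6) = 2.33 kg.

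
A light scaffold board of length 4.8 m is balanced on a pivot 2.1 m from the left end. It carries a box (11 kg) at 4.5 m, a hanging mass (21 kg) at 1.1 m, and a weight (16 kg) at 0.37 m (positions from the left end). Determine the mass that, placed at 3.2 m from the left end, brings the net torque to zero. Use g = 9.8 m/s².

m ≈ 20.3 kg

Taking torques about the pivot (at 2.1 m from the left end):
Box: 11 × 9.8 = 107.8 N down at 4.5 m → arm 2.4 m, τ = 107.8 × 2.4 = 258.7 N·m clockwise.
Hanging mass: 21 × 9.8 = 205.8 N down at 1.1 m → arm 1 m, τ = 205.8 × 1 = 205.8 N·m counterclockwise.
Weight: 16 × 9.8 = 156.8 N down at 0.37 m → arm 1.73 m, τ = 156.8 × 1.73 = 271.3 N·m counterclockwise.
Net moment of known loads = 218.4 N·m counterclockwise.
An unknown mass m at 3.2 m has arm 1.1 m; its moment is m·g·1.1 clockwise.
Στ = 0 ⇒ m × 9.8 × 1.1 = 218.4 ⇒ m = 218.4 / (9.8 × 1.1) = 20.3 kg.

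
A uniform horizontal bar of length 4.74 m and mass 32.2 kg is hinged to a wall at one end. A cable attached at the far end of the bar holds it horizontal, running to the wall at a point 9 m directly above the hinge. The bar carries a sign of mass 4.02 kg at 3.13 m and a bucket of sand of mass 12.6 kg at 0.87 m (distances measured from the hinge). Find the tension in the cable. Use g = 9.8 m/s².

T ≈ 233 N

Taking torques about the hinge:
Beam weight: 32.2 × 9.8 = 315.6 N down at 2.37 m → arm 2.37 m, τ = 315.6 × 2.37 = 748 N·m clockwise.
Sign: 4.02 × 9.8 = 39.4 N down at 3.13 m → arm 3.13 m, τ = 39.4 × 3.13 = 123.3 N·m clockwise.
Bucket of sand: 12.6 × 9.8 = 123.5 N down at 0.87 m → arm 0.87 m, τ = 123.5 × 0.87 = 107.4 N·m clockwise.
Total clockwise load moment = 978.7 N·m.
The cable tension T acts at 4.74 m; only its component perpendicular to the bar, T sinθ, produces torque. sinθ = h/√(h²+d²) = 9/√(9²+4.74²) = 0.8848.
For rotational equilibrium, T × 4.74 × 0.8848 = 978.7, so T = 978.7 / 4.194 = 233 N.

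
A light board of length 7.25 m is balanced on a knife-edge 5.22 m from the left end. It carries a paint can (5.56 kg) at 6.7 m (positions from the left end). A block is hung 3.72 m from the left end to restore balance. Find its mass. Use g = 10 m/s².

About the knife-edge (at 5.22 m from the left end):
Paint can: 5.56 × 10 = 55.6 N down at 6.7 m → arm 1.48 m, τ = 55.6 × 1.48 = 82.29 N·m clockwise.
Net moment of known loads = 82.29 N·m clockwise.
An unknown mass m at 3.72 m has arm 1.5 m; its moment is m·g·1.5 counterclockwise.
Setting net torque to zero: m × 10 × 1.5 = 82.29 → m = 82.29 / (10 × 1.5) = 5.49 kg.

m ≈ 5.49 kg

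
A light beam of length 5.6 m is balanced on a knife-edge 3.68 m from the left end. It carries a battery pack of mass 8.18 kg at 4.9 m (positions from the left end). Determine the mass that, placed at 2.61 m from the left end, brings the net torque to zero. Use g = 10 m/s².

m ≈ 9.33 kg

Choose the knife-edge (at 3.68 m from the left end) as the axis so the support reaction has zero arm there.
Battery pack: 8.18 × 10 = 81.8 N down at 4.9 m → arm 1.22 m, τ = 81.8 × 1.22 = 99.8 N·m clockwise.
Net moment of known loads = 99.8 N·m clockwise.
An unknown mass m at 2.61 m has arm 1.07 m; its moment is m·g·1.07 counterclockwise.
Στ = 0 ⇒ m × 10 × 1.07 = 99.8 ⇒ m = 99.8 / (10 × 1.07) = 9.33 kg.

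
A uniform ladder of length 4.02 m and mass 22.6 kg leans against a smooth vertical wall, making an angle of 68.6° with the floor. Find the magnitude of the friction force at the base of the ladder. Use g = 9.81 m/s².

f ≈ 43.4 N

About the foot of the ladder:
Ladder weight 22.6×9.81 = 221.7 N acts at 2.01 m along the ladder; its horizontal arm is 2.01·cos68.6° = 0.7334 m → τ = 162.6 N·m clockwise.
Wall normal N acts horizontally at the top; its moment arm is the height L sinθ = 4.02·sin68.6° = 3.743 m, counterclockwise.
Setting net torque to zero: N × 3.743 = 162.6 → N = 43.4 N.
ΣFx = 0: friction at the foot balances the wall's push, so f = N_wall = 43.4 N.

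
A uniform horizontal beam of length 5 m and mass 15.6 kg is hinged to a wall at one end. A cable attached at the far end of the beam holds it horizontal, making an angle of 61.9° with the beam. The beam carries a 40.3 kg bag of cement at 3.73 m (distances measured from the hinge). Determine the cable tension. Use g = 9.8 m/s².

T ≈ 421 N

About the hinge:
Beam weight: 15.6 × 9.8 = 152.9 N down at 2.5 m → arm 2.5 m, τ = 152.9 × 2.5 = 382.2 N·m clockwise.
Bag of cement: 40.3 × 9.8 = 394.9 N down at 3.73 m → arm 3.73 m, τ = 394.9 × 3.73 = 1473 N·m clockwise.
Total clockwise load moment = 1855 N·m.
The cable tension T acts at 5 m; only its component perpendicular to the beam, T sinθ, produces torque. sin 61.9° = 0.8821.
Στ = 0 ⇒ T × 5 × 0.8821 = 1855 ⇒ T = 1855 / 4.41 = 421 N.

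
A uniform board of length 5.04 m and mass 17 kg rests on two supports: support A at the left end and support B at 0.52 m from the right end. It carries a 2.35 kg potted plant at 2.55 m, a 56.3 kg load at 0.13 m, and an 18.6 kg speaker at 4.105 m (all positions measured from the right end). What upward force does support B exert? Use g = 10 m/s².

R_B ≈ 758 N

About support A:
Beam weight: 17 × 10 = 170 N down at 2.52 m → arm 2.52 m, τ = 170 × 2.52 = 428.4 N·m clockwise.
Potted plant: 2.35 × 10 = 23.5 N down at 2.55 m → arm 2.49 m, τ = 23.5 × 2.49 = 58.52 N·m clockwise.
Load: 56.3 × 10 = 563 N down at 0.13 m → arm 4.91 m, τ = 563 × 4.91 = 2764 N·m clockwise.
Speaker: 18.6 × 10 = 186 N down at 4.105 m → arm 0.935 m, τ = 186 × 0.935 = 173.9 N·m clockwise.
Net load moment about support A = 3425 N·m clockwise.
Reaction R at support B is upward at 0.52 m, arm 4.52 m → moment R × 4.52 counterclockwise.
For rotational equilibrium, R × 4.52 = 3425, so R = 758 N.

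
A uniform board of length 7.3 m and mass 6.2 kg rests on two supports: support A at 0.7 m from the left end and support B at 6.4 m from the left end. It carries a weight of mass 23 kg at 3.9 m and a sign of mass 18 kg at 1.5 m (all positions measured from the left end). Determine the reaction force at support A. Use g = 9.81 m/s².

Choose support B as the axis so its reaction then has zero moment arm.
Beam weight: 6.2 × 9.81 = 60.82 N down at 3.65 m → arm 2.75 m, τ = 60.82 × 2.75 = 167.3 N·m counterclockwise.
Weight: 23 × 9.81 = 225.6 N down at 3.9 m → arm 2.5 m, τ = 225.6 × 2.5 = 564 N·m counterclockwise.
Sign: 18 × 9.81 = 176.6 N down at 1.5 m → arm 4.9 m, τ = 176.6 × 4.9 = 865.3 N·m counterclockwise.
Net load moment about support B = 1597 N·m counterclockwise.
Reaction R at support A is upward at 0.7 m, arm 5.7 m → moment R × 5.7 clockwise.
For rotational equilibrium, R × 5.7 = 1597, so R = 280 N.

R_A ≈ 280 N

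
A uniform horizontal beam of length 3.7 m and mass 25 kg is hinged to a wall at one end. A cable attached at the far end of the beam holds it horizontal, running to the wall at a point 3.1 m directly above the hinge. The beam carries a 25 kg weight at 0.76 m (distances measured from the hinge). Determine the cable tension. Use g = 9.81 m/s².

T ≈ 269 N

About the hinge:
Beam weight: 25 × 9.81 = 245.2 N down at 1.85 m → arm 1.85 m, τ = 245.2 × 1.85 = 453.6 N·m clockwise.
Weight: 25 × 9.81 = 245.2 N down at 0.76 m → arm 0.76 m, τ = 245.2 × 0.76 = 186.4 N·m clockwise.
Total clockwise load moment = 640 N·m.
The cable tension T acts at 3.7 m; only its component perpendicular to the beam, T sinθ, produces torque. sinθ = h/√(h²+d²) = 3.1/√(3.1²+3.7²) = 0.6422.
Setting net torque to zero: T × 3.7 × 0.6422 = 640 → T = 640 / 2.376 = 269 N.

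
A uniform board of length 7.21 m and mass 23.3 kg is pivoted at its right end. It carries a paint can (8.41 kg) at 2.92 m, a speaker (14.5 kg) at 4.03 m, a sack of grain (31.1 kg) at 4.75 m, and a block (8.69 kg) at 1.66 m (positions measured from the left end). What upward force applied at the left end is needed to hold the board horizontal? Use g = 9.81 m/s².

F ≈ 396 N

Sum moments about the right end (the unknown pivot reaction has zero arm there).
Beam weight: 23.3 × 9.81 = 228.6 N down at 3.605 m → arm 3.605 m, τ = 228.6 × 3.605 = 824.1 N·m counterclockwise.
Paint can: 8.41 × 9.81 = 82.5 N down at 2.92 m → arm 4.29 m, τ = 82.5 × 4.29 = 353.9 N·m counterclockwise.
Speaker: 14.5 × 9.81 = 142.2 N down at 4.03 m → arm 3.18 m, τ = 142.2 × 3.18 = 452.2 N·m counterclockwise.
Sack of grain: 31.1 × 9.81 = 305.1 N down at 4.75 m → arm 2.46 m, τ = 305.1 × 2.46 = 750.5 N·m counterclockwise.
Block: 8.69 × 9.81 = 85.25 N down at 1.66 m → arm 5.55 m, τ = 85.25 × 5.55 = 473.1 N·m counterclockwise.
Net moment of the loads = 2854 N·m counterclockwise.
The upward force F acts at the left end, arm 7.21 m, giving F × 7.21 clockwise.
Balancing moments: F × 7.21 = 2854, giving F = 2854 / 7.21 = 396 N.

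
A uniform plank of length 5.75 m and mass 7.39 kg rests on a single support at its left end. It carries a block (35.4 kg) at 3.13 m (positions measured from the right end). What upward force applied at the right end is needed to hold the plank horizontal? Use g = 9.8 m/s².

Taking torques about the left end:
Beam weight: 7.39 × 9.8 = 72.42 N down at 2.875 m → arm 2.875 m, τ = 72.42 × 2.875 = 208.2 N·m clockwise.
Block: 35.4 × 9.8 = 346.9 N down at 3.13 m → arm 2.62 m, τ = 346.9 × 2.62 = 908.9 N·m clockwise.
Net moment of the loads = 1117 N·m clockwise.
The upward force F acts at the right end, arm 5.75 m, giving F × 5.75 counterclockwise.
For rotational equilibrium, F × 5.75 = 1117, so F = 1117 / 5.75 = 194 N.

F ≈ 194 N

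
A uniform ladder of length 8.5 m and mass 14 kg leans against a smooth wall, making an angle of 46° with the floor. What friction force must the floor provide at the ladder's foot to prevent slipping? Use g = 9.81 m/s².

Sum moments about the foot of the ladder (the floor normal and friction both act there and drop out).
Ladder weight 14×9.81 = 137.3 N acts at 4.25 m along the ladder; its horizontal arm is 4.25·cos46° = 2.952 m → τ = 405.3 N·m clockwise.
Wall normal N acts horizontally at the top; its moment arm is the height L sinθ = 8.5·sin46° = 6.114 m, counterclockwise.
Setting net torque to zero: N × 6.114 = 405.3 → N = 66.3 N.
ΣFx = 0: friction at the foot balances the wall's push, so f = N_wall = 66.3 N.

f ≈ 66.3 N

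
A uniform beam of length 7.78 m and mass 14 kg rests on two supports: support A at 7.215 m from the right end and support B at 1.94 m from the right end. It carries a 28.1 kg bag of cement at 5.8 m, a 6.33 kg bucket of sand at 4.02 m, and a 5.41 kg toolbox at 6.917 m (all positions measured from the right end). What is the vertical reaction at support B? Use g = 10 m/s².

Choose support A as the axis so its reaction then has zero moment arm.
Beam weight: 14 × 10 = 140 N down at 3.89 m → arm 3.325 m, τ = 140 × 3.325 = 465.5 N·m clockwise.
Bag of cement: 28.1 × 10 = 281 N down at 5.8 m → arm 1.415 m, τ = 281 × 1.415 = 397.6 N·m clockwise.
Bucket of sand: 6.33 × 10 = 63.3 N down at 4.02 m → arm 3.195 m, τ = 63.3 × 3.195 = 202.2 N·m clockwise.
Toolbox: 5.41 × 10 = 54.1 N down at 6.917 m → arm 0.298 m, τ = 54.1 × 0.298 = 16.12 N·m clockwise.
Net load moment about support A = 1081 N·m clockwise.
Reaction R at support B is upward at 1.94 m, arm 5.275 m → moment R × 5.275 counterclockwise.
Balancing moments: R × 5.275 = 1081, giving R = 205 N.

R_B ≈ 205 N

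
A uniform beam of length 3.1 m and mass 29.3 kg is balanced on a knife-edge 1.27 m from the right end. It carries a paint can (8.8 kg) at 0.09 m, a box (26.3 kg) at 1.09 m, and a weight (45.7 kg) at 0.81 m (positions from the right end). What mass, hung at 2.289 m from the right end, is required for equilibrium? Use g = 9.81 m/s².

Sum moments about the knife-edge (at 1.27 m from the right end) (the support reaction has zero arm there).
Beam weight: 29.3 × 9.81 = 287.4 N down at 1.55 m → arm 0.28 m, τ = 287.4 × 0.28 = 80.47 N·m counterclockwise.
Paint can: 8.8 × 9.81 = 86.33 N down at 0.09 m → arm 1.18 m, τ = 86.33 × 1.18 = 101.9 N·m clockwise.
Box: 26.3 × 9.81 = 258 N down at 1.09 m → arm 0.18 m, τ = 258 × 0.18 = 46.44 N·m clockwise.
Weight: 45.7 × 9.81 = 448.3 N down at 0.81 m → arm 0.46 m, τ = 448.3 × 0.46 = 206.2 N·m clockwise.
Net moment of known loads = 274.1 N·m clockwise.
An unknown mass m at 2.289 m has arm 1.019 m; its moment is m·g·1.019 counterclockwise.
Στ = 0 ⇒ m × 9.81 × 1.019 = 274.1 ⇒ m = 274.1 / (9.81 × 1.019) = 27.4 kg.

m ≈ 27.4 kg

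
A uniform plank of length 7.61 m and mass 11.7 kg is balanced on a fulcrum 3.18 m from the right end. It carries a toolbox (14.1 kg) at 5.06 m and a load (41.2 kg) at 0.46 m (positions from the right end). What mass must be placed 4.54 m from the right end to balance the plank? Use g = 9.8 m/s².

Sum moments about the fulcrum (at 3.18 m from the right end) (the support reaction has zero arm there).
Beam weight: 11.7 × 9.8 = 114.7 N down at 3.805 m → arm 0.625 m, τ = 114.7 × 0.625 = 71.69 N·m counterclockwise.
Toolbox: 14.1 × 9.8 = 138.2 N down at 5.06 m → arm 1.88 m, τ = 138.2 × 1.88 = 259.8 N·m counterclockwise.
Load: 41.2 × 9.8 = 403.8 N down at 0.46 m → arm 2.72 m, τ = 403.8 × 2.72 = 1098 N·m clockwise.
Net moment of known loads = 766.5 N·m clockwise.
An unknown mass m at 4.54 m has arm 1.36 m; its moment is m·g·1.36 counterclockwise.
Balancing moments: m × 9.8 × 1.36 = 766.5, giving m = 766.5 / (9.8 × 1.36) = 57.5 kg.

m ≈ 57.5 kg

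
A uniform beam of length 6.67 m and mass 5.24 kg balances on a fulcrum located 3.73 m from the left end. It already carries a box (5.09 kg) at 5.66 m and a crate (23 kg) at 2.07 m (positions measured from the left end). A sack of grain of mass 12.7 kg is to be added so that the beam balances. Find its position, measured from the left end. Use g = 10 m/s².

x ≈ 6.13 m from the left end

Choose the fulcrum (at 3.73 m from the left end) as the axis so the support reaction has zero arm there.
Beam weight: 5.24 × 10 = 52.4 N down at 3.335 m → arm 0.395 m, τ = 52.4 × 0.395 = 20.7 N·m counterclockwise.
Box: 5.09 × 10 = 50.9 N down at 5.66 m → arm 1.93 m, τ = 50.9 × 1.93 = 98.24 N·m clockwise.
Crate: 23 × 10 = 230 N down at 2.07 m → arm 1.66 m, τ = 230 × 1.66 = 381.8 N·m counterclockwise.
Net moment of existing loads = 304.3 N·m counterclockwise.
The sack of grain weighs 12.7 × 10 = 127 N and must supply an equal clockwise moment, so its lever arm about the fulcrum is 304.3 / 127 = 2.4 m.
That puts it at 3.73 + 2.4 = 6.13 m from the left end.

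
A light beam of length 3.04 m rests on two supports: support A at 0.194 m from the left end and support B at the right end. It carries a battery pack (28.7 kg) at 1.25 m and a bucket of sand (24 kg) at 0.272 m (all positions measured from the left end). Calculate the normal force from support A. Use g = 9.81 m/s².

R_A ≈ 406 N

Choose support B as the axis so its reaction then has zero moment arm.
Battery pack: 28.7 × 9.81 = 281.5 N down at 1.25 m → arm 1.79 m, τ = 281.5 × 1.79 = 503.9 N·m counterclockwise.
Bucket of sand: 24 × 9.81 = 235.4 N down at 0.272 m → arm 2.768 m, τ = 235.4 × 2.768 = 651.6 N·m counterclockwise.
Net load moment about support B = 1156 N·m counterclockwise.
Reaction R at support A is upward at 0.194 m, arm 2.846 m → moment R × 2.846 clockwise.
For rotational equilibrium, R × 2.846 = 1156, so R = 406 N.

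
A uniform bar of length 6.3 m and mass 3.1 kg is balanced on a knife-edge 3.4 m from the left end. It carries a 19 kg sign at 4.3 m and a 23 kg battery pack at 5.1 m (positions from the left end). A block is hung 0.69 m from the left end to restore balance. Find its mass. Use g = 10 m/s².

Take moments about the knife-edge (at 3.4 m from the left end).
Beam weight: 3.1 × 10 = 31 N down at 3.15 m → arm 0.25 m, τ = 31 × 0.25 = 7.75 N·m counterclockwise.
Sign: 19 × 10 = 190 N down at 4.3 m → arm 0.9 m, τ = 190 × 0.9 = 171 N·m clockwise.
Battery pack: 23 × 10 = 230 N down at 5.1 m → arm 1.7 m, τ = 230 × 1.7 = 391 N·m clockwise.
Net moment of known loads = 554.2 N·m clockwise.
An unknown mass m at 0.69 m has arm 2.71 m; its moment is m·g·2.71 counterclockwise.
Setting net torque to zero: m × 10 × 2.71 = 554.2 → m = 554.2 / (10 × 2.71) = 20.5 kg.

m ≈ 20.5 kg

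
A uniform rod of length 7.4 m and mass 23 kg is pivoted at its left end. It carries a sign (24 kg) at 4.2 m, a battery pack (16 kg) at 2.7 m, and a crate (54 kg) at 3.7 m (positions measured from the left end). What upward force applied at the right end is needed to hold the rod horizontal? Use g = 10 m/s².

Take moments about the left end.
Beam weight: 23 × 10 = 230 N down at 3.7 m → arm 3.7 m, τ = 230 × 3.7 = 851 N·m clockwise.
Sign: 24 × 10 = 240 N down at 4.2 m → arm 4.2 m, τ = 240 × 4.2 = 1008 N·m clockwise.
Battery pack: 16 × 10 = 160 N down at 2.7 m → arm 2.7 m, τ = 160 × 2.7 = 432 N·m clockwise.
Crate: 54 × 10 = 540 N down at 3.7 m → arm 3.7 m, τ = 540 × 3.7 = 1998 N·m clockwise.
Net moment of the loads = 4289 N·m clockwise.
The upward force F acts at the right end, arm 7.4 m, giving F × 7.4 counterclockwise.
Στ = 0 ⇒ F × 7.4 = 4289 ⇒ F = 4289 / 7.4 = 580 N.

F ≈ 580 N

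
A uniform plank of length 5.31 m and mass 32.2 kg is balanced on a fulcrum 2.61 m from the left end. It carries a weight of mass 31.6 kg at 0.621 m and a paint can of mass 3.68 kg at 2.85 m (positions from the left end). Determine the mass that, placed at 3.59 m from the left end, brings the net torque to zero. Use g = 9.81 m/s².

Taking torques about the fulcrum (at 2.61 m from the left end):
Beam weight: 32.2 × 9.81 = 315.9 N down at 2.655 m → arm 0.045 m, τ = 315.9 × 0.045 = 14.22 N·m clockwise.
Weight: 31.6 × 9.81 = 310 N down at 0.621 m → arm 1.989 m, τ = 310 × 1.989 = 616.6 N·m counterclockwise.
Paint can: 3.68 × 9.81 = 36.1 N down at 2.85 m → arm 0.24 m, τ = 36.1 × 0.24 = 8.664 N·m clockwise.
Net moment of known loads = 593.7 N·m counterclockwise.
An unknown mass m at 3.59 m has arm 0.98 m; its moment is m·g·0.98 clockwise.
Setting net torque to zero: m × 9.81 × 0.98 = 593.7 → m = 593.7 / (9.81 × 0.98) = 61.8 kg.

m ≈ 61.8 kg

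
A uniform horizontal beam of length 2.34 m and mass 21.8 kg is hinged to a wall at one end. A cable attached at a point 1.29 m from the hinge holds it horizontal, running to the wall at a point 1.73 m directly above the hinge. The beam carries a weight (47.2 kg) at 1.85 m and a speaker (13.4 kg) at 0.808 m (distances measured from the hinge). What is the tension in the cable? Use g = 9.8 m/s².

T ≈ 1170 N

Take moments about the hinge.
Beam weight: 21.8 × 9.8 = 213.6 N down at 1.17 m → arm 1.17 m, τ = 213.6 × 1.17 = 249.9 N·m clockwise.
Weight: 47.2 × 9.8 = 462.6 N down at 1.85 m → arm 1.85 m, τ = 462.6 × 1.85 = 855.8 N·m clockwise.
Speaker: 13.4 × 9.8 = 131.3 N down at 0.808 m → arm 0.808 m, τ = 131.3 × 0.808 = 106.1 N·m clockwise.
Total clockwise load moment = 1212 N·m.
The cable tension T acts at 1.29 m; only its component perpendicular to the beam, T sinθ, produces torque. sinθ = h/√(h²+d²) = 1.73/√(1.73²+1.29²) = 0.8017.
For rotational equilibrium, T × 1.29 × 0.8017 = 1212, so T = 1212 / 1.034 = 1170 N.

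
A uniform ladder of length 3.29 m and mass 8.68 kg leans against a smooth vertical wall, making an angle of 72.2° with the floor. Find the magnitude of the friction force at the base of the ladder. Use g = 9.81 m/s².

Taking torques about the foot of the ladder:
Ladder weight 8.68×9.81 = 85.15 N acts at 1.645 m along the ladder; its horizontal arm is 1.645·cos72.2° = 0.5029 m → τ = 42.82 N·m clockwise.
Wall normal N acts horizontally at the top; its moment arm is the height L sinθ = 3.29·sin72.2° = 3.133 m, counterclockwise.
Setting net torque to zero: N × 3.133 = 42.82 → N = 13.7 N.
ΣFx = 0: friction at the foot balances the wall's push, so f = N_wall = 13.7 N.

f ≈ 13.7 N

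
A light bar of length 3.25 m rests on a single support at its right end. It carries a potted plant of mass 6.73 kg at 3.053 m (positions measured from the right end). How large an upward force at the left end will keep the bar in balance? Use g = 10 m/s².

F ≈ 63.2 N

Take moments about the right end.
Potted plant: 6.73 × 10 = 67.3 N down at 3.053 m → arm 3.053 m, τ = 67.3 × 3.053 = 205.5 N·m counterclockwise.
Net moment of the loads = 205.5 N·m counterclockwise.
The upward force F acts at the left end, arm 3.25 m, giving F × 3.25 clockwise.
Setting net torque to zero: F × 3.25 = 205.5 → F = 205.5 / 3.25 = 63.2 N.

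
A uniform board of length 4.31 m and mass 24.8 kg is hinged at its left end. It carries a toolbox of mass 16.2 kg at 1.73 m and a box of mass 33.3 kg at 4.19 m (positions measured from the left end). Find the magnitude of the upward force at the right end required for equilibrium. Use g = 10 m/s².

Taking torques about the left end:
Beam weight: 24.8 × 10 = 248 N down at 2.155 m → arm 2.155 m, τ = 248 × 2.155 = 534.4 N·m clockwise.
Toolbox: 16.2 × 10 = 162 N down at 1.73 m → arm 1.73 m, τ = 162 × 1.73 = 280.3 N·m clockwise.
Box: 33.3 × 10 = 333 N down at 4.19 m → arm 4.19 m, τ = 333 × 4.19 = 1395 N·m clockwise.
Net moment of the loads = 2210 N·m clockwise.
The upward force F acts at the right end, arm 4.31 m, giving F × 4.31 counterclockwise.
Setting net torque to zero: F × 4.31 = 2210 → F = 2210 / 4.31 = 513 N.

F ≈ 513 N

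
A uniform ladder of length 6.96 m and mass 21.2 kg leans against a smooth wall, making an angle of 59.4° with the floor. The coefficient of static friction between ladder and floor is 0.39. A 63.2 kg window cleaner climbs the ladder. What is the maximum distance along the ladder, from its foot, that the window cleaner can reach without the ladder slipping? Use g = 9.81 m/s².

d ≈ 4.96 m

Taking torques about the foot of the ladder:
Ladder weight 21.2×9.81 = 208 N acts at 3.48 m along the ladder; its horizontal arm is 3.48·cos59.4° = 1.771 m → τ = 368.4 N·m clockwise.
Window cleaner weight 63.2×9.81 = 620 N at distance d → arm d·cos59.4° → τ = 620·d·0.509 clockwise.
Wall normal N at the top has arm L sinθ = 5.991 m counterclockwise, so Στ = 0 gives N·5.991 = 368.4 + 315.6·d.
ΣFy = 0 ⇒ N_floor = 828 N, so the maximum friction is μ_s·N_floor = 0.39×828 = 322.9 N. ΣFx = 0 ⇒ N_wall = f, so at the slipping point N = 322.9 N.
Substituting: 322.9×5.991 = 368.4 + 315.6·d ⇒ d = (1934 − 368.4) / 315.6 = 4.96 m.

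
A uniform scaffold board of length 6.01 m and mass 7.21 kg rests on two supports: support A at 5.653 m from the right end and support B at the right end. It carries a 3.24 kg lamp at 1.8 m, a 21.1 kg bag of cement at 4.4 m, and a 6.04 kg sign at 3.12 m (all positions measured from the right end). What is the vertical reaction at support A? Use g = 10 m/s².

Choose support B as the axis so its reaction then has zero moment arm.
Beam weight: 7.21 × 10 = 72.1 N down at 3.005 m → arm 3.005 m, τ = 72.1 × 3.005 = 216.7 N·m counterclockwise.
Lamp: 3.24 × 10 = 32.4 N down at 1.8 m → arm 1.8 m, τ = 32.4 × 1.8 = 58.32 N·m counterclockwise.
Bag of cement: 21.1 × 10 = 211 N down at 4.4 m → arm 4.4 m, τ = 211 × 4.4 = 928.4 N·m counterclockwise.
Sign: 6.04 × 10 = 60.4 N down at 3.12 m → arm 3.12 m, τ = 60.4 × 3.12 = 188.4 N·m counterclockwise.
Net load moment about support B = 1392 N·m counterclockwise.
Reaction R at support A is upward at 5.653 m, arm 5.653 m → moment R × 5.653 clockwise.
For rotational equilibrium, R × 5.653 = 1392, so R = 246 N.

R_A ≈ 246 N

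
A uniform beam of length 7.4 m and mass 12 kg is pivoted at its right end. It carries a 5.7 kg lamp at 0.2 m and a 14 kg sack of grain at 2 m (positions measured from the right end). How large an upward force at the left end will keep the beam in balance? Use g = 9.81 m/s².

F ≈ 97.5 N

About the right end:
Beam weight: 12 × 9.81 = 117.7 N down at 3.7 m → arm 3.7 m, τ = 117.7 × 3.7 = 435.5 N·m counterclockwise.
Lamp: 5.7 × 9.81 = 55.92 N down at 0.2 m → arm 0.2 m, τ = 55.92 × 0.2 = 11.18 N·m counterclockwise.
Sack of grain: 14 × 9.81 = 137.3 N down at 2 m → arm 2 m, τ = 137.3 × 2 = 274.6 N·m counterclockwise.
Net moment of the loads = 721.3 N·m counterclockwise.
The upward force F acts at the left end, arm 7.4 m, giving F × 7.4 clockwise.
For rotational equilibrium, F × 7.4 = 721.3, so F = 721.3 / 7.4 = 97.5 N.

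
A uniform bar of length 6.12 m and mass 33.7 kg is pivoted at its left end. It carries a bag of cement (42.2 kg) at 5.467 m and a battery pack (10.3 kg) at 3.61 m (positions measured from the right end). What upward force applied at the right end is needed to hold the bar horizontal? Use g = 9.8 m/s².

F ≈ 251 N

Take moments about the left end.
Beam weight: 33.7 × 9.8 = 330.3 N down at 3.06 m → arm 3.06 m, τ = 330.3 × 3.06 = 1011 N·m clockwise.
Bag of cement: 42.2 × 9.8 = 413.6 N down at 5.467 m → arm 0.653 m, τ = 413.6 × 0.653 = 270.1 N·m clockwise.
Battery pack: 10.3 × 9.8 = 100.9 N down at 3.61 m → arm 2.51 m, τ = 100.9 × 2.51 = 253.3 N·m clockwise.
Net moment of the loads = 1534 N·m clockwise.
The upward force F acts at the right end, arm 6.12 m, giving F × 6.12 counterclockwise.
For rotational equilibrium, F × 6.12 = 1534, so F = 1534 / 6.12 = 251 N.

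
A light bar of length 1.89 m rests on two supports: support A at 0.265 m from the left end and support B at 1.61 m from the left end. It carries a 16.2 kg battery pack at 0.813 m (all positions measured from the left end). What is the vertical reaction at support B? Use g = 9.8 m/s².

R_B ≈ 64.7 N

Sum moments about support A (its reaction then has zero moment arm).
Battery pack: 16.2 × 9.8 = 158.8 N down at 0.813 m → arm 0.548 m, τ = 158.8 × 0.548 = 87.02 N·m clockwise.
Net load moment about support A = 87.02 N·m clockwise.
Reaction R at support B is upward at 1.61 m, arm 1.345 m → moment R × 1.345 counterclockwise.
Στ = 0 ⇒ R × 1.345 = 87.02 ⇒ R = 64.7 N.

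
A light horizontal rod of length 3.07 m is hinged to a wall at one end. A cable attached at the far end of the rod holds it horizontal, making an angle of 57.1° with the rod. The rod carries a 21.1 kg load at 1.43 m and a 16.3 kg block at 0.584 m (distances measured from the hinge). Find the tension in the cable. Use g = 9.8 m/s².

Sum moments about the hinge (the unknown hinge reaction has zero arm there).
Load: 21.1 × 9.8 = 206.8 N down at 1.43 m → arm 1.43 m, τ = 206.8 × 1.43 = 295.7 N·m clockwise.
Block: 16.3 × 9.8 = 159.7 N down at 0.584 m → arm 0.584 m, τ = 159.7 × 0.584 = 93.26 N·m clockwise.
Total clockwise load moment = 389 N·m.
The cable tension T acts at 3.07 m; only its component perpendicular to the rod, T sinθ, produces torque. sin 57.1° = 0.8396.
For rotational equilibrium, T × 3.07 × 0.8396 = 389, so T = 389 / 2.578 = 151 N.

T ≈ 151 N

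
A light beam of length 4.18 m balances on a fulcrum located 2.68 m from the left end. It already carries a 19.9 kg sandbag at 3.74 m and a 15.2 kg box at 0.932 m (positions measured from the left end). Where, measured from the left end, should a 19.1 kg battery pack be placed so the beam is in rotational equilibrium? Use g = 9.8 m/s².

x ≈ 2.97 m from the left end

About the fulcrum (at 2.68 m from the left end):
Sandbag: 19.9 × 9.8 = 195 N down at 3.74 m → arm 1.06 m, τ = 195 × 1.06 = 206.7 N·m clockwise.
Box: 15.2 × 9.8 = 149 N down at 0.932 m → arm 1.748 m, τ = 149 × 1.748 = 260.5 N·m counterclockwise.
Net moment of existing loads = 53.8 N·m counterclockwise.
The battery pack weighs 19.1 × 9.8 = 187.2 N and must supply an equal clockwise moment, so its lever arm about the fulcrum is 53.8 / 187.2 = 0.287 m.
That puts it at 2.68 + 0.287 = 2.97 m from the left end.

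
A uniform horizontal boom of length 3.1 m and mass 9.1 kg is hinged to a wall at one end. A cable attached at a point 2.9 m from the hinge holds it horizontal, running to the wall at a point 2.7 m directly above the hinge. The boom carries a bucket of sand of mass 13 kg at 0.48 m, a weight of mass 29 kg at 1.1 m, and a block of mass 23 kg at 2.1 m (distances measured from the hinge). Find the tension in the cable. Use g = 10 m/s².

T ≈ 509 N

Take moments about the hinge.
Beam weight: 9.1 × 10 = 91 N down at 1.55 m → arm 1.55 m, τ = 91 × 1.55 = 141.1 N·m clockwise.
Bucket of sand: 13 × 10 = 130 N down at 0.48 m → arm 0.48 m, τ = 130 × 0.48 = 62.4 N·m clockwise.
Weight: 29 × 10 = 290 N down at 1.1 m → arm 1.1 m, τ = 290 × 1.1 = 319 N·m clockwise.
Block: 23 × 10 = 230 N down at 2.1 m → arm 2.1 m, τ = 230 × 2.1 = 483 N·m clockwise.
Total clockwise load moment = 1006 N·m.
The cable tension T acts at 2.9 m; only its component perpendicular to the boom, T sinθ, produces torque. sinθ = h/√(h²+d²) = 2.7/√(2.7²+2.9²) = 0.6814.
Balancing moments: T × 2.9 × 0.6814 = 1006, giving T = 1006 / 1.976 = 509 N.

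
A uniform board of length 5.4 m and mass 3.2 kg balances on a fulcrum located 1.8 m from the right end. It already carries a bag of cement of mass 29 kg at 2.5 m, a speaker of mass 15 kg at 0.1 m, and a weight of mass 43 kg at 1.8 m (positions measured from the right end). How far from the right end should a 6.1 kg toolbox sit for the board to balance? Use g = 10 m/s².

x ≈ 2.18 m from the right end

Choose the fulcrum (at 1.8 m from the right end) as the axis so the support reaction has zero arm there.
Beam weight: 3.2 × 10 = 32 N down at 2.7 m → arm 0.9 m, τ = 32 × 0.9 = 28.8 N·m counterclockwise.
Bag of cement: 29 × 10 = 290 N down at 2.5 m → arm 0.7 m, τ = 290 × 0.7 = 203 N·m counterclockwise.
Speaker: 15 × 10 = 150 N down at 0.1 m → arm 1.7 m, τ = 150 × 1.7 = 255 N·m clockwise.
Weight: acts at the fulcrum, moment arm 0 → no torque.
Net moment of existing loads = 23.2 N·m clockwise.
The toolbox weighs 6.1 × 10 = 61 N and must supply an equal counterclockwise moment, so its lever arm about the fulcrum is 23.2 / 61 = 0.38 m.
That puts it at 1.8 + 0.38 = 2.18 m from the right end.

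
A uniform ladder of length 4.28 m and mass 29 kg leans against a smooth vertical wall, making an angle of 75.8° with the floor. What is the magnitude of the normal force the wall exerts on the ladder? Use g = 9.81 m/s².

N_wall ≈ 36 N

Sum moments about the foot of the ladder (the floor normal and friction both act there and drop out).
Ladder weight 29×9.81 = 284.5 N acts at 2.14 m along the ladder; its horizontal arm is 2.14·cos75.8° = 0.525 m → τ = 149.4 N·m clockwise.
Wall normal N acts horizontally at the top; its moment arm is the height L sinθ = 4.28·sin75.8° = 4.149 m, counterclockwise.
Setting net torque to zero: N × 4.149 = 149.4 → N = 36 N.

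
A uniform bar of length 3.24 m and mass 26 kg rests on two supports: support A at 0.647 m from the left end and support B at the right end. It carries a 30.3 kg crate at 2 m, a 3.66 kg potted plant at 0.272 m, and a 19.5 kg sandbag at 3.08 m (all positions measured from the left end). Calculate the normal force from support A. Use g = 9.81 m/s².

Take moments about support B.
Beam weight: 26 × 9.81 = 255.1 N down at 1.62 m → arm 1.62 m, τ = 255.1 × 1.62 = 413.3 N·m counterclockwise.
Crate: 30.3 × 9.81 = 297.2 N down at 2 m → arm 1.24 m, τ = 297.2 × 1.24 = 368.5 N·m counterclockwise.
Potted plant: 3.66 × 9.81 = 35.9 N down at 0.272 m → arm 2.968 m, τ = 35.9 × 2.968 = 106.6 N·m counterclockwise.
Sandbag: 19.5 × 9.81 = 191.3 N down at 3.08 m → arm 0.16 m, τ = 191.3 × 0.16 = 30.61 N·m counterclockwise.
Net load moment about support B = 919 N·m counterclockwise.
Reaction R at support A is upward at 0.647 m, arm 2.593 m → moment R × 2.593 clockwise.
Στ = 0 ⇒ R × 2.593 = 919 ⇒ R = 354 N.

R_A ≈ 354 N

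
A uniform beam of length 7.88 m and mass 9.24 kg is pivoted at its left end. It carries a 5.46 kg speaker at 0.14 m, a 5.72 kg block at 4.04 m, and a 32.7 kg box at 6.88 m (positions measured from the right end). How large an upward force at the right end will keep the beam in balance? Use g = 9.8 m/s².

Take moments about the left end.
Beam weight: 9.24 × 9.8 = 90.55 N down at 3.94 m → arm 3.94 m, τ = 90.55 × 3.94 = 356.8 N·m clockwise.
Speaker: 5.46 × 9.8 = 53.51 N down at 0.14 m → arm 7.74 m, τ = 53.51 × 7.74 = 414.2 N·m clockwise.
Block: 5.72 × 9.8 = 56.06 N down at 4.04 m → arm 3.84 m, τ = 56.06 × 3.84 = 215.3 N·m clockwise.
Box: 32.7 × 9.8 = 320.5 N down at 6.88 m → arm 1 m, τ = 320.5 × 1 = 320.5 N·m clockwise.
Net moment of the loads = 1307 N·m clockwise.
The upward force F acts at the right end, arm 7.88 m, giving F × 7.88 counterclockwise.
For rotational equilibrium, F × 7.88 = 1307, so F = 1307 / 7.88 = 166 N.

F ≈ 166 N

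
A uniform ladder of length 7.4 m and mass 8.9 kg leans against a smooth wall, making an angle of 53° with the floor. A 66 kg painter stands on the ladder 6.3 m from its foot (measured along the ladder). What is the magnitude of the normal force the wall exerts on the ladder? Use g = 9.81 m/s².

Take moments about the foot of the ladder.
Ladder weight 8.9×9.81 = 87.31 N acts at 3.7 m along the ladder; its horizontal arm is 3.7·cos53° = 2.227 m → τ = 194.4 N·m clockwise.
Painter: 66×9.81 = 647.5 N at 6.3 m → arm 3.791 m → τ = 2455 N·m clockwise.
Wall normal N acts horizontally at the top; its moment arm is the height L sinθ = 7.4·sin53° = 5.91 m, counterclockwise.
For rotational equilibrium, N × 5.91 = 2649, so N = 448 N.

N_wall ≈ 448 N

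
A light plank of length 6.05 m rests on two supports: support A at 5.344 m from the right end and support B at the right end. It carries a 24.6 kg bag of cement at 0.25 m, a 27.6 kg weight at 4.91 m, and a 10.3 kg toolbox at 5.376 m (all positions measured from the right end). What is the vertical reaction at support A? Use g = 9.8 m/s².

Take moments about support B.
Bag of cement: 24.6 × 9.8 = 241.1 N down at 0.25 m → arm 0.25 m, τ = 241.1 × 0.25 = 60.27 N·m counterclockwise.
Weight: 27.6 × 9.8 = 270.5 N down at 4.91 m → arm 4.91 m, τ = 270.5 × 4.91 = 1328 N·m counterclockwise.
Toolbox: 10.3 × 9.8 = 100.9 N down at 5.376 m → arm 5.376 m, τ = 100.9 × 5.376 = 542.4 N·m counterclockwise.
Net load moment about support B = 1931 N·m counterclockwise.
Reaction R at support A is upward at 5.344 m, arm 5.344 m → moment R × 5.344 clockwise.
Balancing moments: R × 5.344 = 1931, giving R = 361 N.

R_A ≈ 361 N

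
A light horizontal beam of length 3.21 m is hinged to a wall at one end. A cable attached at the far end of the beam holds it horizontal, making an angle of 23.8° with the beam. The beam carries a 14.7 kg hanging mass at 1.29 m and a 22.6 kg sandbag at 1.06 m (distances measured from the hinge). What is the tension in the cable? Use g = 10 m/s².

About the hinge:
Hanging mass: 14.7 × 10 = 147 N down at 1.29 m → arm 1.29 m, τ = 147 × 1.29 = 189.6 N·m clockwise.
Sandbag: 22.6 × 10 = 226 N down at 1.06 m → arm 1.06 m, τ = 226 × 1.06 = 239.6 N·m clockwise.
Total clockwise load moment = 429.2 N·m.
The cable tension T acts at 3.21 m; only its component perpendicular to the beam, T sinθ, produces torque. sin 23.8° = 0.4035.
Στ = 0 ⇒ T × 3.21 × 0.4035 = 429.2 ⇒ T = 429.2 / 1.295 = 331 N.

T ≈ 331 N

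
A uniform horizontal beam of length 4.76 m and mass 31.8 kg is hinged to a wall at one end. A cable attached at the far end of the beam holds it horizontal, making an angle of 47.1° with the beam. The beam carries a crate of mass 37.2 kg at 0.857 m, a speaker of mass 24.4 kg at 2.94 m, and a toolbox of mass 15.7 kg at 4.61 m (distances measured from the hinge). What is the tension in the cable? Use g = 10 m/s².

T ≈ 722 N

Choose the hinge as the axis so the unknown hinge reaction has zero arm there.
Beam weight: 31.8 × 10 = 318 N down at 2.38 m → arm 2.38 m, τ = 318 × 2.38 = 756.8 N·m clockwise.
Crate: 37.2 × 10 = 372 N down at 0.857 m → arm 0.857 m, τ = 372 × 0.857 = 318.8 N·m clockwise.
Speaker: 24.4 × 10 = 244 N down at 2.94 m → arm 2.94 m, τ = 244 × 2.94 = 717.4 N·m clockwise.
Toolbox: 15.7 × 10 = 157 N down at 4.61 m → arm 4.61 m, τ = 157 × 4.61 = 723.8 N·m clockwise.
Total clockwise load moment = 2517 N·m.
The cable tension T acts at 4.76 m; only its component perpendicular to the beam, T sinθ, produces torque. sin 47.1° = 0.7325.
Balancing moments: T × 4.76 × 0.7325 = 2517, giving T = 2517 / 3.487 = 722 N.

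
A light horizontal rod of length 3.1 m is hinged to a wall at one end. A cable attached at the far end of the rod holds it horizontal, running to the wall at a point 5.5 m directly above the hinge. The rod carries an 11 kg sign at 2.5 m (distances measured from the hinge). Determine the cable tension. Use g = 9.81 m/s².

Sum moments about the hinge (the unknown hinge reaction has zero arm there).
Sign: 11 × 9.81 = 107.9 N down at 2.5 m → arm 2.5 m, τ = 107.9 × 2.5 = 269.8 N·m clockwise.
Total clockwise load moment = 269.8 N·m.
The cable tension T acts at 3.1 m; only its component perpendicular to the rod, T sinθ, produces torque. sinθ = h/√(h²+d²) = 5.5/√(5.5²+3.1²) = 0.8712.
Στ = 0 ⇒ T × 3.1 × 0.8712 = 269.8 ⇒ T = 269.8 / 2.701 = 99.9 N.

T ≈ 99.9 N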